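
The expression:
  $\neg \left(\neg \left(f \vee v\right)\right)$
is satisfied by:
  {v: True, f: True}
  {v: True, f: False}
  {f: True, v: False}


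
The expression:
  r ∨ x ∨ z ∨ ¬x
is always true.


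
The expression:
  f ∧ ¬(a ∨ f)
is never true.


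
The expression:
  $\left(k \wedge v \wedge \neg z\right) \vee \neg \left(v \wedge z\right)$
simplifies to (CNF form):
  $\neg v \vee \neg z$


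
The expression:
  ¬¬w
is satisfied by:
  {w: True}


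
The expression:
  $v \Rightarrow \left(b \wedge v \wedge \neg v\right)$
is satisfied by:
  {v: False}


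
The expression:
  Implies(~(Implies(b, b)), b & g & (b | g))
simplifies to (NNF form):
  True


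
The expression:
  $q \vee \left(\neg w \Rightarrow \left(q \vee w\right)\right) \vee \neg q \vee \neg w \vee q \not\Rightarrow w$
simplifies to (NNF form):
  $\text{True}$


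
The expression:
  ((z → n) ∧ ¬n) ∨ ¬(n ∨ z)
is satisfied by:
  {n: False, z: False}


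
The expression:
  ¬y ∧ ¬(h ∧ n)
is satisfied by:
  {y: False, h: False, n: False}
  {n: True, y: False, h: False}
  {h: True, y: False, n: False}


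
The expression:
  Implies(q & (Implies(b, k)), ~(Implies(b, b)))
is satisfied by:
  {b: True, k: False, q: False}
  {k: False, q: False, b: False}
  {b: True, k: True, q: False}
  {k: True, b: False, q: False}
  {q: True, b: True, k: False}


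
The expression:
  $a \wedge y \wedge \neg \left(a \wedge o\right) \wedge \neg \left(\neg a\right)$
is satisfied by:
  {a: True, y: True, o: False}


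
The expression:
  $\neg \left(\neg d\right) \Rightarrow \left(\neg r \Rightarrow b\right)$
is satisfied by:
  {r: True, b: True, d: False}
  {r: True, d: False, b: False}
  {b: True, d: False, r: False}
  {b: False, d: False, r: False}
  {r: True, b: True, d: True}
  {r: True, d: True, b: False}
  {b: True, d: True, r: False}


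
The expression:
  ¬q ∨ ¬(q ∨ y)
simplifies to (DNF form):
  ¬q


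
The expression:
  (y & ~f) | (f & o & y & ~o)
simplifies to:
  y & ~f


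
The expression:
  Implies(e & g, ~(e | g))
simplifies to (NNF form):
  ~e | ~g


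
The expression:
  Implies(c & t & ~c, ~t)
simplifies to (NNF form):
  True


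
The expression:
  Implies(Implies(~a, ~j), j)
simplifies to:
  j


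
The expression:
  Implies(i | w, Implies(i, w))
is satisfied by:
  {w: True, i: False}
  {i: False, w: False}
  {i: True, w: True}


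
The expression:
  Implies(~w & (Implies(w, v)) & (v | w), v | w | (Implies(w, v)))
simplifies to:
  True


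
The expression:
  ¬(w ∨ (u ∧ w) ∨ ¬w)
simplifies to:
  False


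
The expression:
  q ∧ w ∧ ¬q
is never true.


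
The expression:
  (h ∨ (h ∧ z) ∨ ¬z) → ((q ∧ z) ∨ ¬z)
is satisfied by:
  {q: True, h: False, z: False}
  {h: False, z: False, q: False}
  {q: True, z: True, h: False}
  {z: True, h: False, q: False}
  {q: True, h: True, z: False}
  {h: True, q: False, z: False}
  {q: True, z: True, h: True}


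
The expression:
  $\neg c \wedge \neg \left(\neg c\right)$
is never true.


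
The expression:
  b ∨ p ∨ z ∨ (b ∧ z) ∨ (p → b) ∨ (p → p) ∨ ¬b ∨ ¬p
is always true.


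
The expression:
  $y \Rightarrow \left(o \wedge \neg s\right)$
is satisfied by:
  {o: True, y: False, s: False}
  {o: False, y: False, s: False}
  {s: True, o: True, y: False}
  {s: True, o: False, y: False}
  {y: True, o: True, s: False}


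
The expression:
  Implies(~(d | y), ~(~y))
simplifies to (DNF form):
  d | y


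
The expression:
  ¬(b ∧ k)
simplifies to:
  ¬b ∨ ¬k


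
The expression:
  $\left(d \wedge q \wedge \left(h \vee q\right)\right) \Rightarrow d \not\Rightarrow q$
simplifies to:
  $\neg d \vee \neg q$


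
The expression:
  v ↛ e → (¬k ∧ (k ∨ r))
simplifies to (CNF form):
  (e ∨ r ∨ ¬v) ∧ (e ∨ ¬k ∨ ¬v)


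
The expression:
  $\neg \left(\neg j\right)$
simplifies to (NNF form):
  $j$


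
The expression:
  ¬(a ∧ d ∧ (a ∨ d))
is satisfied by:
  {d: False, a: False}
  {a: True, d: False}
  {d: True, a: False}


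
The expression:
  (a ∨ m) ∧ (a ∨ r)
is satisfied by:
  {a: True, m: True, r: True}
  {a: True, m: True, r: False}
  {a: True, r: True, m: False}
  {a: True, r: False, m: False}
  {m: True, r: True, a: False}


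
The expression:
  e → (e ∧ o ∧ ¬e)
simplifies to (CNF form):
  ¬e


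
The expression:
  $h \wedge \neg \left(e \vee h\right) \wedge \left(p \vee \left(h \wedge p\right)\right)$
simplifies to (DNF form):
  $\text{False}$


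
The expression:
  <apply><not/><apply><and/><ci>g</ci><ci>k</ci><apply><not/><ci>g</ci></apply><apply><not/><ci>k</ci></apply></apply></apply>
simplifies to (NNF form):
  <true/>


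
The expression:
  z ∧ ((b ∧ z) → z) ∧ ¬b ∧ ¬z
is never true.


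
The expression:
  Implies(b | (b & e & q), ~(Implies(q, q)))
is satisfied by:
  {b: False}


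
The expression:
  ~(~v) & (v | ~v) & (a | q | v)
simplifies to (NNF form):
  v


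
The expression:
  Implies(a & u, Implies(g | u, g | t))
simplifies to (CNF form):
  g | t | ~a | ~u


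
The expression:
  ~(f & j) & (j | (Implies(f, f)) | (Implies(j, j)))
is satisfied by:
  {j: False, f: False}
  {f: True, j: False}
  {j: True, f: False}


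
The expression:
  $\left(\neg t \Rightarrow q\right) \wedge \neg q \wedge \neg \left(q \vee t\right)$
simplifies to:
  $\text{False}$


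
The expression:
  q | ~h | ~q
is always true.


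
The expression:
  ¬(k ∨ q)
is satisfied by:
  {q: False, k: False}


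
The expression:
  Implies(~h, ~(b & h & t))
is always true.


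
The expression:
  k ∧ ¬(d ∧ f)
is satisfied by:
  {k: True, d: False, f: False}
  {f: True, k: True, d: False}
  {d: True, k: True, f: False}


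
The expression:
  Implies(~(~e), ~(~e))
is always true.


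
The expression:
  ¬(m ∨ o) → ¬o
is always true.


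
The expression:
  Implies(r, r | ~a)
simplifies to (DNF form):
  True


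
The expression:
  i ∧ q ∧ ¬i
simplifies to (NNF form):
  False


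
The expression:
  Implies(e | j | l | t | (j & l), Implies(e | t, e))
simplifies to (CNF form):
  e | ~t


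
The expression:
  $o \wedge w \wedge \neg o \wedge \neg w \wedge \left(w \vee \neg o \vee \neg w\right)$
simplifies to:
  $\text{False}$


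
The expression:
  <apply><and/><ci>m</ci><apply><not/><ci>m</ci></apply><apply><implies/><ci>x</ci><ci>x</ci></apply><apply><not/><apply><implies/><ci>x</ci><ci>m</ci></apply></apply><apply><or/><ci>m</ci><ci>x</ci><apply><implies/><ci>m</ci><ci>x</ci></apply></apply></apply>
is never true.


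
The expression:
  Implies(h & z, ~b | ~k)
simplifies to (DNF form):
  ~b | ~h | ~k | ~z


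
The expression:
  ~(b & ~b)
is always true.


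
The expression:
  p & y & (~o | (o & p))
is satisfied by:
  {p: True, y: True}


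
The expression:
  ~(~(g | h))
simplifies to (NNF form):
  g | h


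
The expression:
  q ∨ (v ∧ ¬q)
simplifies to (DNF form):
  q ∨ v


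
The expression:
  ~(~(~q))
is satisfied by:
  {q: False}


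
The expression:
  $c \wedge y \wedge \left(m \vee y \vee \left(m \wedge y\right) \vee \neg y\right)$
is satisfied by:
  {c: True, y: True}


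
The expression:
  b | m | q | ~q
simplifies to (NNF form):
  True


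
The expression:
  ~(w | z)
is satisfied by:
  {w: False, z: False}


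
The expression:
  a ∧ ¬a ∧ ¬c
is never true.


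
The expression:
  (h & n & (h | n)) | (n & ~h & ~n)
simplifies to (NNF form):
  h & n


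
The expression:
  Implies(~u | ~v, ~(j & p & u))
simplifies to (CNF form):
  v | ~j | ~p | ~u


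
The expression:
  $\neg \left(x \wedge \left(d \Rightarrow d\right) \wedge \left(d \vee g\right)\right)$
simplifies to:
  $\left(\neg d \wedge \neg g\right) \vee \neg x$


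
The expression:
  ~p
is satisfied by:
  {p: False}


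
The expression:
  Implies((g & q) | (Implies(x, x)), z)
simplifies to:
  z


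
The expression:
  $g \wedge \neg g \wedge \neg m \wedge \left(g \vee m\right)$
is never true.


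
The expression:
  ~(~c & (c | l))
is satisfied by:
  {c: True, l: False}
  {l: False, c: False}
  {l: True, c: True}


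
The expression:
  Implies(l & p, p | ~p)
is always true.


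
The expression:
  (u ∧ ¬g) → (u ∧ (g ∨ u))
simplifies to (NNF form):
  True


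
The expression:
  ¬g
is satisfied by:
  {g: False}


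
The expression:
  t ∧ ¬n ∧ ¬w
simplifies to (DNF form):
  t ∧ ¬n ∧ ¬w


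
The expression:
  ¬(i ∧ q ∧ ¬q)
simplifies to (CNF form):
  True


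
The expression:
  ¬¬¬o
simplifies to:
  ¬o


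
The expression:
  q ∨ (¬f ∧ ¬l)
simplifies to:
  q ∨ (¬f ∧ ¬l)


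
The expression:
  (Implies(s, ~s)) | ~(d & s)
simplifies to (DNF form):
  ~d | ~s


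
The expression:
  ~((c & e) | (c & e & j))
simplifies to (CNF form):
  ~c | ~e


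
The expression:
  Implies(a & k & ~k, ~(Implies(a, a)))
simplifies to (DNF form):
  True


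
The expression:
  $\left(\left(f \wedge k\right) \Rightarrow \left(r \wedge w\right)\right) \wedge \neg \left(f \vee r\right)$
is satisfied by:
  {r: False, f: False}


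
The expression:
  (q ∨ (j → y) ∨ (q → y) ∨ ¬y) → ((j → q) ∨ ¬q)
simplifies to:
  True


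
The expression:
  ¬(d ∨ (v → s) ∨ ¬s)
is never true.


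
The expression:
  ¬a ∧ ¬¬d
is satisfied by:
  {d: True, a: False}


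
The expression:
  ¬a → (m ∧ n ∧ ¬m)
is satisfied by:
  {a: True}


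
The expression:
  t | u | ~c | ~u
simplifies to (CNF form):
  True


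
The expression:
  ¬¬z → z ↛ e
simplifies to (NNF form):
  ¬e ∨ ¬z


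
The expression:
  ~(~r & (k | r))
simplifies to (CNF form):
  r | ~k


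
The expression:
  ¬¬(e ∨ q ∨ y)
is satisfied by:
  {y: True, q: True, e: True}
  {y: True, q: True, e: False}
  {y: True, e: True, q: False}
  {y: True, e: False, q: False}
  {q: True, e: True, y: False}
  {q: True, e: False, y: False}
  {e: True, q: False, y: False}


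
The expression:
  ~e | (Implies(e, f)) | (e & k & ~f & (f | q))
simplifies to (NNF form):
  f | ~e | (k & q)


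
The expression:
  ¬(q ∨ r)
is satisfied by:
  {q: False, r: False}


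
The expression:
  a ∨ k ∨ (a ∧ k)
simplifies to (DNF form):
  a ∨ k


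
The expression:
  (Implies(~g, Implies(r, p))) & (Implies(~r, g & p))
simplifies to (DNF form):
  (g & p) | (g & r) | (p & r)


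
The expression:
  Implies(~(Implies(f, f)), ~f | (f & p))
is always true.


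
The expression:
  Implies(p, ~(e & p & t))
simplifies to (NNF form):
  ~e | ~p | ~t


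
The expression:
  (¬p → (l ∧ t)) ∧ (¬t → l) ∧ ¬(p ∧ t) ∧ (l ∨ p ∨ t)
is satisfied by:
  {t: True, l: True, p: False}
  {p: True, l: True, t: False}


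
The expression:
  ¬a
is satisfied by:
  {a: False}


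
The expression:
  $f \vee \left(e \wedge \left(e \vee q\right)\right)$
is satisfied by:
  {e: True, f: True}
  {e: True, f: False}
  {f: True, e: False}


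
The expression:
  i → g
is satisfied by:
  {g: True, i: False}
  {i: False, g: False}
  {i: True, g: True}


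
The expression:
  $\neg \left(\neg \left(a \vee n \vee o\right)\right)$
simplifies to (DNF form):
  $a \vee n \vee o$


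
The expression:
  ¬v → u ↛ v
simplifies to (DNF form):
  u ∨ v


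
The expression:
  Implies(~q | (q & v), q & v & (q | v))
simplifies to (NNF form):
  q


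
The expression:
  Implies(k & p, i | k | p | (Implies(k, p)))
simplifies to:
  True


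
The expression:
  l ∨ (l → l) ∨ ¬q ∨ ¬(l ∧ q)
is always true.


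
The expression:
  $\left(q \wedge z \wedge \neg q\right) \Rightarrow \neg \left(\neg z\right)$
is always true.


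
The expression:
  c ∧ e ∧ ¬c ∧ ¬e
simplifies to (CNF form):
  False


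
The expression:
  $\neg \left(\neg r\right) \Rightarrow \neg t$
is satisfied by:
  {t: False, r: False}
  {r: True, t: False}
  {t: True, r: False}


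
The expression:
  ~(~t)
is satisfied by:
  {t: True}


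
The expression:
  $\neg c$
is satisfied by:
  {c: False}


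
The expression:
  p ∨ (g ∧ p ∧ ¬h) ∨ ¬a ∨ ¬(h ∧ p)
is always true.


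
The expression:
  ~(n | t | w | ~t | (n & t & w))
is never true.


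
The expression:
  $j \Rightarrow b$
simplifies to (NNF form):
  $b \vee \neg j$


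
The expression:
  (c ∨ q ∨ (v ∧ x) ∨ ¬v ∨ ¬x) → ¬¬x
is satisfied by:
  {x: True}


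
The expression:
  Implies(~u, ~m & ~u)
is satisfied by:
  {u: True, m: False}
  {m: False, u: False}
  {m: True, u: True}


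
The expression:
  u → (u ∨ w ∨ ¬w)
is always true.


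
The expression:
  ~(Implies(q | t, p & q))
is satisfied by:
  {t: True, p: False, q: False}
  {q: True, t: True, p: False}
  {q: True, p: False, t: False}
  {t: True, p: True, q: False}


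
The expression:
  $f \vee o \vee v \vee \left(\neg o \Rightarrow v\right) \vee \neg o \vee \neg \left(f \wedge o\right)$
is always true.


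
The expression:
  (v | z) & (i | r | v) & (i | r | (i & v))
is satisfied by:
  {i: True, z: True, v: True, r: True}
  {i: True, z: True, v: True, r: False}
  {i: True, z: True, r: True, v: False}
  {i: True, z: True, r: False, v: False}
  {i: True, v: True, r: True, z: False}
  {i: True, v: True, r: False, z: False}
  {z: True, r: True, v: True, i: False}
  {z: True, r: True, v: False, i: False}
  {v: True, r: True, i: False, z: False}


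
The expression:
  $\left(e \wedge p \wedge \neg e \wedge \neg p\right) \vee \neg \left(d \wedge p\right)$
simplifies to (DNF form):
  $\neg d \vee \neg p$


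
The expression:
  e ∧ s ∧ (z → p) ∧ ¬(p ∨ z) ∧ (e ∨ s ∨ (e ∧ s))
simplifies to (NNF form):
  e ∧ s ∧ ¬p ∧ ¬z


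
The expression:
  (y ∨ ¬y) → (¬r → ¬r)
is always true.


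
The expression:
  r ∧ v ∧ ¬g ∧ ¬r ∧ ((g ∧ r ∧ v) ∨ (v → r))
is never true.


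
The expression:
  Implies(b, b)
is always true.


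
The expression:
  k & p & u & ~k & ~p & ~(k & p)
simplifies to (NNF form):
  False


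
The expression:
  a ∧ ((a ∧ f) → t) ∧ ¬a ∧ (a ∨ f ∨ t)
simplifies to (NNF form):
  False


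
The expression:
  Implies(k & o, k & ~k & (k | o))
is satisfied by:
  {k: False, o: False}
  {o: True, k: False}
  {k: True, o: False}


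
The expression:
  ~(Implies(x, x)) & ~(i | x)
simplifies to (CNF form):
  False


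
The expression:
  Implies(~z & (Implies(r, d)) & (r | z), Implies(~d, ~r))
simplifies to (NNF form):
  True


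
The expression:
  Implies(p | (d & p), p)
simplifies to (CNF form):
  True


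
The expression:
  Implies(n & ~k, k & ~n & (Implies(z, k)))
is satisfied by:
  {k: True, n: False}
  {n: False, k: False}
  {n: True, k: True}


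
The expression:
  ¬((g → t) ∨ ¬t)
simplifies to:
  False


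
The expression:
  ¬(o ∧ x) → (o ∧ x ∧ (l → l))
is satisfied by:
  {x: True, o: True}


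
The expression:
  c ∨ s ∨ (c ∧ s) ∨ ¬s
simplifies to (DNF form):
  True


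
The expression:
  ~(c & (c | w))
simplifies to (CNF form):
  ~c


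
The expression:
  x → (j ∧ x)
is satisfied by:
  {j: True, x: False}
  {x: False, j: False}
  {x: True, j: True}


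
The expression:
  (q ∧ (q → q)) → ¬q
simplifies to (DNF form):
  ¬q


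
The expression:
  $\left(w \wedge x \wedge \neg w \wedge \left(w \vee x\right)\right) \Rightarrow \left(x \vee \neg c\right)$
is always true.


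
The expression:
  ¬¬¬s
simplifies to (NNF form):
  ¬s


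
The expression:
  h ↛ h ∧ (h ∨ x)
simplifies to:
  False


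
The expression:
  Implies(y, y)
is always true.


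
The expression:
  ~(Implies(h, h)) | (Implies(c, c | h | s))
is always true.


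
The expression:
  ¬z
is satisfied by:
  {z: False}


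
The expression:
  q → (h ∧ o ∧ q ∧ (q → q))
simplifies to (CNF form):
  (h ∨ ¬q) ∧ (o ∨ ¬q)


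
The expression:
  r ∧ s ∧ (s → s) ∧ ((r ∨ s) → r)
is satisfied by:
  {r: True, s: True}


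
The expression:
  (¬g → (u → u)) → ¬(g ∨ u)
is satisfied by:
  {g: False, u: False}


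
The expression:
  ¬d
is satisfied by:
  {d: False}


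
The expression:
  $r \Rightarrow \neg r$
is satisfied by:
  {r: False}


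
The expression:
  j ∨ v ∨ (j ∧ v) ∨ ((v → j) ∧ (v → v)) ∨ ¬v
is always true.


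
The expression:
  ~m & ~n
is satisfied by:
  {n: False, m: False}


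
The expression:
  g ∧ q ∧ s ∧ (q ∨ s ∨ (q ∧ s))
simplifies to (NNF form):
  g ∧ q ∧ s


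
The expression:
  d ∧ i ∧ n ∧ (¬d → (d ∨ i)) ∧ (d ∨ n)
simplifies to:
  d ∧ i ∧ n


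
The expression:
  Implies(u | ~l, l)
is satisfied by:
  {l: True}


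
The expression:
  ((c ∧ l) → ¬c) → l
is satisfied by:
  {l: True}


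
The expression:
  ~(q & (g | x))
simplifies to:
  ~q | (~g & ~x)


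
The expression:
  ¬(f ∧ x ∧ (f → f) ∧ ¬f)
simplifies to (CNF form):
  True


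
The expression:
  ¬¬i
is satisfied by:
  {i: True}


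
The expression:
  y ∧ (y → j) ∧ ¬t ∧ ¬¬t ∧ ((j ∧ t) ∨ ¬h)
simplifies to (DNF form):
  False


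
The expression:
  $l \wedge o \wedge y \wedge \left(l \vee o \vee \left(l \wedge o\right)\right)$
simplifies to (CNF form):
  $l \wedge o \wedge y$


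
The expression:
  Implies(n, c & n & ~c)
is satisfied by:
  {n: False}


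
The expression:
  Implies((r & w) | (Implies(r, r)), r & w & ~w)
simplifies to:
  False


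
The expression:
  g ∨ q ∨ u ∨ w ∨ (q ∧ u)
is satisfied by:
  {u: True, q: True, g: True, w: True}
  {u: True, q: True, g: True, w: False}
  {u: True, q: True, w: True, g: False}
  {u: True, q: True, w: False, g: False}
  {u: True, g: True, w: True, q: False}
  {u: True, g: True, w: False, q: False}
  {u: True, g: False, w: True, q: False}
  {u: True, g: False, w: False, q: False}
  {q: True, g: True, w: True, u: False}
  {q: True, g: True, w: False, u: False}
  {q: True, w: True, g: False, u: False}
  {q: True, w: False, g: False, u: False}
  {g: True, w: True, q: False, u: False}
  {g: True, q: False, w: False, u: False}
  {w: True, q: False, g: False, u: False}


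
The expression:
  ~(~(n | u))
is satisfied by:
  {n: True, u: True}
  {n: True, u: False}
  {u: True, n: False}


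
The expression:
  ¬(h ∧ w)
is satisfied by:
  {w: False, h: False}
  {h: True, w: False}
  {w: True, h: False}


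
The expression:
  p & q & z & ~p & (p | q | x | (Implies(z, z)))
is never true.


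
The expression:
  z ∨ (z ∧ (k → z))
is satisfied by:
  {z: True}


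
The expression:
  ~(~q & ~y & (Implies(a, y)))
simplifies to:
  a | q | y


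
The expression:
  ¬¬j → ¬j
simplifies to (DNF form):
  ¬j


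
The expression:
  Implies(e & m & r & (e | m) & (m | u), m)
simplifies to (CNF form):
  True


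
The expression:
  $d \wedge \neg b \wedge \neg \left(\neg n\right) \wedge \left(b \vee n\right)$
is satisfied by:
  {d: True, n: True, b: False}


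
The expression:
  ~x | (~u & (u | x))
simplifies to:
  ~u | ~x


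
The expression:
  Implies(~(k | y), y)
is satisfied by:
  {y: True, k: True}
  {y: True, k: False}
  {k: True, y: False}


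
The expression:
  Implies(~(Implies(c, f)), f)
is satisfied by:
  {f: True, c: False}
  {c: False, f: False}
  {c: True, f: True}


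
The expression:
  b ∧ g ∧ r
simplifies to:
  b ∧ g ∧ r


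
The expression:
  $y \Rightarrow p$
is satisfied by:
  {p: True, y: False}
  {y: False, p: False}
  {y: True, p: True}


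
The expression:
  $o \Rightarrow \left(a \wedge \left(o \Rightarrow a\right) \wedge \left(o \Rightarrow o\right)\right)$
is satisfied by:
  {a: True, o: False}
  {o: False, a: False}
  {o: True, a: True}


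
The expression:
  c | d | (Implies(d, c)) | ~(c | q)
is always true.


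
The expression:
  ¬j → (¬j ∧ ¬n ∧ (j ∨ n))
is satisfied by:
  {j: True}


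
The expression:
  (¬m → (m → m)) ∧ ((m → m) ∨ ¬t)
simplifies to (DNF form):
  True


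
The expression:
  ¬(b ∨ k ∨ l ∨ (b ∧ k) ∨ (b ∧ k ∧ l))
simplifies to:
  ¬b ∧ ¬k ∧ ¬l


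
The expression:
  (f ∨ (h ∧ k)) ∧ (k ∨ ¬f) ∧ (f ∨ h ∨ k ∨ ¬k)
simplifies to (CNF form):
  k ∧ (f ∨ h)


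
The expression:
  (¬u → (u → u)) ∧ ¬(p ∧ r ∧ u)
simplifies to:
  ¬p ∨ ¬r ∨ ¬u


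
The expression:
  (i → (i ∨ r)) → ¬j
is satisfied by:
  {j: False}


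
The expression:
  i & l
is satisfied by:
  {i: True, l: True}


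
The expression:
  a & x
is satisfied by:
  {a: True, x: True}


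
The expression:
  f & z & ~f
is never true.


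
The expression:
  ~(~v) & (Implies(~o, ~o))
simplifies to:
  v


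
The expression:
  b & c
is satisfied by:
  {c: True, b: True}


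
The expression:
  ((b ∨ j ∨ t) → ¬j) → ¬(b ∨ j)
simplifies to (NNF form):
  j ∨ ¬b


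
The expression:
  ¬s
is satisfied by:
  {s: False}


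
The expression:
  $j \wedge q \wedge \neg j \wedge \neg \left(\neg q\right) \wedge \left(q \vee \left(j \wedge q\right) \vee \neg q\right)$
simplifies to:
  $\text{False}$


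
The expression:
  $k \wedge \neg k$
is never true.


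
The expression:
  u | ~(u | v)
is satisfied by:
  {u: True, v: False}
  {v: False, u: False}
  {v: True, u: True}


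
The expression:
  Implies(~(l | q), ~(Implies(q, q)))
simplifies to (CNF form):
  l | q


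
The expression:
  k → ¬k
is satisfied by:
  {k: False}


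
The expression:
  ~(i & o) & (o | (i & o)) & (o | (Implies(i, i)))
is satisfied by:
  {o: True, i: False}


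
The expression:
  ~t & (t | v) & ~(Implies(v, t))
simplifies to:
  v & ~t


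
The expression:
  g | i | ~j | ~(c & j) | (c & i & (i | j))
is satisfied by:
  {i: True, g: True, c: False, j: False}
  {i: True, c: False, g: False, j: False}
  {g: True, i: False, c: False, j: False}
  {i: False, c: False, g: False, j: False}
  {j: True, i: True, g: True, c: False}
  {j: True, i: True, c: False, g: False}
  {j: True, g: True, i: False, c: False}
  {j: True, i: False, c: False, g: False}
  {i: True, c: True, g: True, j: False}
  {i: True, c: True, j: False, g: False}
  {c: True, g: True, j: False, i: False}
  {c: True, j: False, g: False, i: False}
  {i: True, c: True, j: True, g: True}
  {i: True, c: True, j: True, g: False}
  {c: True, j: True, g: True, i: False}


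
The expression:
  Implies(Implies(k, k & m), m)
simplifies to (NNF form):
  k | m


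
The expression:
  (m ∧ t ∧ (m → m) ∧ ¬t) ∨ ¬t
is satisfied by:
  {t: False}


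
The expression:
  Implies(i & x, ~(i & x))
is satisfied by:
  {x: False, i: False}
  {i: True, x: False}
  {x: True, i: False}


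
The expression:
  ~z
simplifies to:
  ~z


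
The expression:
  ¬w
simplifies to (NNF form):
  ¬w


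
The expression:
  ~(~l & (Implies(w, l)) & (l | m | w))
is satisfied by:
  {w: True, l: True, m: False}
  {w: True, m: False, l: False}
  {l: True, m: False, w: False}
  {l: False, m: False, w: False}
  {w: True, l: True, m: True}
  {w: True, m: True, l: False}
  {l: True, m: True, w: False}


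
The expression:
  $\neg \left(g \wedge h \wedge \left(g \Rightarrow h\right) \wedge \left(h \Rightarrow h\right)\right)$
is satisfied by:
  {h: False, g: False}
  {g: True, h: False}
  {h: True, g: False}


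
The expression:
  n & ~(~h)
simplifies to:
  h & n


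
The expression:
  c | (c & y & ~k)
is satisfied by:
  {c: True}


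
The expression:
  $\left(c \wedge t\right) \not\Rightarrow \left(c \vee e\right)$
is never true.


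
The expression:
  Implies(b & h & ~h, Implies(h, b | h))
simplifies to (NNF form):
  True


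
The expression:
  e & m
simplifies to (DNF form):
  e & m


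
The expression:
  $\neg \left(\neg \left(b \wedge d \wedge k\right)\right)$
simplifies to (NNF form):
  $b \wedge d \wedge k$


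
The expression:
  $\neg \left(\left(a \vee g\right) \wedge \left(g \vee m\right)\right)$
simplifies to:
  $\neg g \wedge \left(\neg a \vee \neg m\right)$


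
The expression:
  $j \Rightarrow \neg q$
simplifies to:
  $\neg j \vee \neg q$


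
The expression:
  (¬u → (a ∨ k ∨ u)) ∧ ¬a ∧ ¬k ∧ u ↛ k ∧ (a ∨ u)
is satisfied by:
  {u: True, k: False, a: False}


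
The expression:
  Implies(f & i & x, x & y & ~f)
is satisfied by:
  {x: False, i: False, f: False}
  {f: True, x: False, i: False}
  {i: True, x: False, f: False}
  {f: True, i: True, x: False}
  {x: True, f: False, i: False}
  {f: True, x: True, i: False}
  {i: True, x: True, f: False}


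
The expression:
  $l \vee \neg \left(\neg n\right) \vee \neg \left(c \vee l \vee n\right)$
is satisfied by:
  {n: True, l: True, c: False}
  {n: True, c: False, l: False}
  {l: True, c: False, n: False}
  {l: False, c: False, n: False}
  {n: True, l: True, c: True}
  {n: True, c: True, l: False}
  {l: True, c: True, n: False}


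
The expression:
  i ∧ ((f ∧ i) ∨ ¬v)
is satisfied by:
  {i: True, f: True, v: False}
  {i: True, f: False, v: False}
  {i: True, v: True, f: True}


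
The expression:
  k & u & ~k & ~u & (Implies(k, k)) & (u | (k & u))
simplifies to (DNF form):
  False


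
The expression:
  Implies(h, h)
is always true.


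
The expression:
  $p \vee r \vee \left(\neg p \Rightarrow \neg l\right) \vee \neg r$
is always true.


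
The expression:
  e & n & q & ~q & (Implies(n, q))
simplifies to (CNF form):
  False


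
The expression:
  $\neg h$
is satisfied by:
  {h: False}


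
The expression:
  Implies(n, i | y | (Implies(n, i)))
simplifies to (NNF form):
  i | y | ~n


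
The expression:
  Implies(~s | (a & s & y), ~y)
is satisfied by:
  {s: True, y: False, a: False}
  {s: False, y: False, a: False}
  {a: True, s: True, y: False}
  {a: True, s: False, y: False}
  {y: True, s: True, a: False}


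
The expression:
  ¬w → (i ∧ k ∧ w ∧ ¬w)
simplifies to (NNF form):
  w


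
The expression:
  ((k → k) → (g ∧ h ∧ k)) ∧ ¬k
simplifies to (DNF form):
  False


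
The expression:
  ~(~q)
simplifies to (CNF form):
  q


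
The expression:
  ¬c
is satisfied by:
  {c: False}


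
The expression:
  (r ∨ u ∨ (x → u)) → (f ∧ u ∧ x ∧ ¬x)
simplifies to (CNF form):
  x ∧ ¬r ∧ ¬u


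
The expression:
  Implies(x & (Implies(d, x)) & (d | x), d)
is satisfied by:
  {d: True, x: False}
  {x: False, d: False}
  {x: True, d: True}


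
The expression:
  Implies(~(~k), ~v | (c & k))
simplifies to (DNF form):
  c | ~k | ~v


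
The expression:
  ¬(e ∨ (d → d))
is never true.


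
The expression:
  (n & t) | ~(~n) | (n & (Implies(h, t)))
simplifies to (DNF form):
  n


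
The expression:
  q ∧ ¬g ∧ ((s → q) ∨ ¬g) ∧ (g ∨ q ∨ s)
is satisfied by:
  {q: True, g: False}


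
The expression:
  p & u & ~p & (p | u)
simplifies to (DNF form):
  False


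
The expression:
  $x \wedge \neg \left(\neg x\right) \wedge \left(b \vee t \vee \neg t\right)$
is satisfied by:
  {x: True}


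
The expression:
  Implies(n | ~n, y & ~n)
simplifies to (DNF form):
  y & ~n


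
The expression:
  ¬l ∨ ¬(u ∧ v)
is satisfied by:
  {l: False, v: False, u: False}
  {u: True, l: False, v: False}
  {v: True, l: False, u: False}
  {u: True, v: True, l: False}
  {l: True, u: False, v: False}
  {u: True, l: True, v: False}
  {v: True, l: True, u: False}


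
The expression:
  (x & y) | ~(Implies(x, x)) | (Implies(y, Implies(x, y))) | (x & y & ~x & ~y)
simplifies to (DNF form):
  True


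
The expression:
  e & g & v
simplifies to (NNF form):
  e & g & v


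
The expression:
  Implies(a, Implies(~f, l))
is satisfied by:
  {l: True, f: True, a: False}
  {l: True, f: False, a: False}
  {f: True, l: False, a: False}
  {l: False, f: False, a: False}
  {a: True, l: True, f: True}
  {a: True, l: True, f: False}
  {a: True, f: True, l: False}


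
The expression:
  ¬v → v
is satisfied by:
  {v: True}


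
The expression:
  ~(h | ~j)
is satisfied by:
  {j: True, h: False}


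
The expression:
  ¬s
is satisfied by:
  {s: False}


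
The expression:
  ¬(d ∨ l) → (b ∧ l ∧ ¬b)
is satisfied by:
  {d: True, l: True}
  {d: True, l: False}
  {l: True, d: False}


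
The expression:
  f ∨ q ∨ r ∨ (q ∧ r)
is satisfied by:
  {r: True, q: True, f: True}
  {r: True, q: True, f: False}
  {r: True, f: True, q: False}
  {r: True, f: False, q: False}
  {q: True, f: True, r: False}
  {q: True, f: False, r: False}
  {f: True, q: False, r: False}


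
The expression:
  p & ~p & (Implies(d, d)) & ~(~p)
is never true.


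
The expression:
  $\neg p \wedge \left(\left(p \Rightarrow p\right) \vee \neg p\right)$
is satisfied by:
  {p: False}


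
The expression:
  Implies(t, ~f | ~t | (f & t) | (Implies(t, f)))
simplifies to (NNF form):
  True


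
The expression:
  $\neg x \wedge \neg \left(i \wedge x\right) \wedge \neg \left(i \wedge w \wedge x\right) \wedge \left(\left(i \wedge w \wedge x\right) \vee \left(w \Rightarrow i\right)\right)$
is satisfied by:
  {i: True, x: False, w: False}
  {x: False, w: False, i: False}
  {i: True, w: True, x: False}


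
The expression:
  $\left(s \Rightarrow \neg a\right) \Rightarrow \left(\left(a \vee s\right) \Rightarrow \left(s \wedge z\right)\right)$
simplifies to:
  $\left(a \wedge s\right) \vee \left(z \wedge \neg a\right) \vee \left(\neg a \wedge \neg s\right)$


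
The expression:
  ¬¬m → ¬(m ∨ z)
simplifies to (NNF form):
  ¬m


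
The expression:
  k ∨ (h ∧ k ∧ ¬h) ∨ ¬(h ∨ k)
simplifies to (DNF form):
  k ∨ ¬h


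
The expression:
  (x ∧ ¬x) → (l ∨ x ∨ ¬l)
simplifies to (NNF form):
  True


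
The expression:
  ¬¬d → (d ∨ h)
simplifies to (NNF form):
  True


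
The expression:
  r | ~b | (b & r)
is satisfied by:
  {r: True, b: False}
  {b: False, r: False}
  {b: True, r: True}


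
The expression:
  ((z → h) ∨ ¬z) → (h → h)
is always true.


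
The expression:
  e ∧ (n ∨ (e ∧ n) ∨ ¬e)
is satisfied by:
  {e: True, n: True}


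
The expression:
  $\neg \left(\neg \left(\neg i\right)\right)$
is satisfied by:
  {i: False}


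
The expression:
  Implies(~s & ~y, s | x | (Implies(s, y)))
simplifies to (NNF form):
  True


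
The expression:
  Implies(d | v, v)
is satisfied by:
  {v: True, d: False}
  {d: False, v: False}
  {d: True, v: True}


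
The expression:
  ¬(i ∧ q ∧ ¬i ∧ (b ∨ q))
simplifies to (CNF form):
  True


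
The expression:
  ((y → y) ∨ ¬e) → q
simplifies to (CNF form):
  q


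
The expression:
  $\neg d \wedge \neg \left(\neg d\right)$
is never true.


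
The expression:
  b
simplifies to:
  b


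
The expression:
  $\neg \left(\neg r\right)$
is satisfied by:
  {r: True}


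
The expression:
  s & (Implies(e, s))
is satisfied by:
  {s: True}


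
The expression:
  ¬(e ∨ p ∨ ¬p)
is never true.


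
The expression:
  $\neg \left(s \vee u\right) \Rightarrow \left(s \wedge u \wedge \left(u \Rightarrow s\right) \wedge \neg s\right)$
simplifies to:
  $s \vee u$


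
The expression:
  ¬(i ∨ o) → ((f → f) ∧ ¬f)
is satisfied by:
  {i: True, o: True, f: False}
  {i: True, f: False, o: False}
  {o: True, f: False, i: False}
  {o: False, f: False, i: False}
  {i: True, o: True, f: True}
  {i: True, f: True, o: False}
  {o: True, f: True, i: False}


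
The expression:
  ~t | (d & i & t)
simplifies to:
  ~t | (d & i)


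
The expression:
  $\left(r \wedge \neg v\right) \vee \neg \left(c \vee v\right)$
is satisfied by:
  {r: True, c: False, v: False}
  {c: False, v: False, r: False}
  {r: True, c: True, v: False}


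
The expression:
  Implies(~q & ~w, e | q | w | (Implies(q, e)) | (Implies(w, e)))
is always true.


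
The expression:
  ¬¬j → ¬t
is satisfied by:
  {t: False, j: False}
  {j: True, t: False}
  {t: True, j: False}


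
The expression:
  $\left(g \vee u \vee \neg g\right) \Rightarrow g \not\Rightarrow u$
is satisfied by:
  {g: True, u: False}


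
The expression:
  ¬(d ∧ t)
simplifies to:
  ¬d ∨ ¬t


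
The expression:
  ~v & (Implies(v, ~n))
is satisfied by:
  {v: False}


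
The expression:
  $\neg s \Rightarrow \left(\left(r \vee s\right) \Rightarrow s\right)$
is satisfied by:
  {s: True, r: False}
  {r: False, s: False}
  {r: True, s: True}


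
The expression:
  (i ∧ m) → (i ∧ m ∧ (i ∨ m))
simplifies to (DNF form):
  True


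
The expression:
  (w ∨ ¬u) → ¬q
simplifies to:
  (u ∧ ¬w) ∨ ¬q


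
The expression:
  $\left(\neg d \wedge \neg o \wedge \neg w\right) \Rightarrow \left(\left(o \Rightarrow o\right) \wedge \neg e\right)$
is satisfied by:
  {w: True, d: True, o: True, e: False}
  {w: True, d: True, e: False, o: False}
  {w: True, o: True, e: False, d: False}
  {w: True, e: False, o: False, d: False}
  {d: True, o: True, e: False, w: False}
  {d: True, e: False, o: False, w: False}
  {o: True, d: False, e: False, w: False}
  {d: False, e: False, o: False, w: False}
  {d: True, w: True, e: True, o: True}
  {d: True, w: True, e: True, o: False}
  {w: True, e: True, o: True, d: False}
  {w: True, e: True, d: False, o: False}
  {o: True, e: True, d: True, w: False}
  {e: True, d: True, w: False, o: False}
  {e: True, o: True, w: False, d: False}


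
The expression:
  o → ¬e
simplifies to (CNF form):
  ¬e ∨ ¬o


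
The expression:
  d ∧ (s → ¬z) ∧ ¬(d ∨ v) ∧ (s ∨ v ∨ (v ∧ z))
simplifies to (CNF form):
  False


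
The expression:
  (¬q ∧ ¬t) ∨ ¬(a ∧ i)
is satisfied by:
  {q: False, t: False, a: False, i: False}
  {t: True, i: False, q: False, a: False}
  {q: True, i: False, t: False, a: False}
  {t: True, q: True, i: False, a: False}
  {i: True, q: False, t: False, a: False}
  {i: True, t: True, q: False, a: False}
  {i: True, q: True, t: False, a: False}
  {i: True, t: True, q: True, a: False}
  {a: True, i: False, q: False, t: False}
  {a: True, t: True, i: False, q: False}
  {a: True, q: True, i: False, t: False}
  {a: True, t: True, q: True, i: False}
  {a: True, i: True, q: False, t: False}


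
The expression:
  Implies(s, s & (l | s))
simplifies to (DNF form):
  True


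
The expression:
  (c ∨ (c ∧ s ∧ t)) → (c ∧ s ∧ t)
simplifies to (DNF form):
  (s ∧ t) ∨ ¬c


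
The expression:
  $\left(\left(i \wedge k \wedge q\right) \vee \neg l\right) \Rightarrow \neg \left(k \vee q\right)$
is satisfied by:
  {l: True, k: False, q: False, i: False}
  {i: True, l: True, k: False, q: False}
  {q: True, l: True, k: False, i: False}
  {i: True, q: True, l: True, k: False}
  {k: True, l: True, i: False, q: False}
  {i: True, k: True, l: True, q: False}
  {q: True, k: True, l: True, i: False}
  {q: False, l: False, k: False, i: False}
  {i: True, q: False, l: False, k: False}


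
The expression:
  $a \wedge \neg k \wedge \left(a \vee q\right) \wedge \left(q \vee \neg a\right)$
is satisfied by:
  {a: True, q: True, k: False}


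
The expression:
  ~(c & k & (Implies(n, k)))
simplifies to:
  ~c | ~k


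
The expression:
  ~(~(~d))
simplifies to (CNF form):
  ~d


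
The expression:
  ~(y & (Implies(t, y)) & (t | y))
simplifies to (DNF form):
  ~y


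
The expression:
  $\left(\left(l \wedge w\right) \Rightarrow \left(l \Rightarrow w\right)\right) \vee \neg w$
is always true.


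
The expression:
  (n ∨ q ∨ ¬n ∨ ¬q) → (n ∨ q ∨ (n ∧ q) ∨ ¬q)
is always true.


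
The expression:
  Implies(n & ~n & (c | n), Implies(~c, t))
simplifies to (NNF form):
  True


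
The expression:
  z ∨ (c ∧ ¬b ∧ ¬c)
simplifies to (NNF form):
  z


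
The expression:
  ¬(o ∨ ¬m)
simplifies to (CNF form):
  m ∧ ¬o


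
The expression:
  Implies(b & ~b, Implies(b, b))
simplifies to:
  True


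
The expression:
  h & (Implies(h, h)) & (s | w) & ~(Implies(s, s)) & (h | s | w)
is never true.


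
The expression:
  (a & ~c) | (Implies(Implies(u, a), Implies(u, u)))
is always true.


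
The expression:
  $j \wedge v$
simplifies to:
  $j \wedge v$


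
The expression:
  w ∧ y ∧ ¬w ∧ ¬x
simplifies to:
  False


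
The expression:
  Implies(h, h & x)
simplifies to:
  x | ~h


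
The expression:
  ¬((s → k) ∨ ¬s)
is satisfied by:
  {s: True, k: False}


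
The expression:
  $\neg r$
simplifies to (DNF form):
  $\neg r$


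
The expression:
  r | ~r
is always true.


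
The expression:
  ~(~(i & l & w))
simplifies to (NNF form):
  i & l & w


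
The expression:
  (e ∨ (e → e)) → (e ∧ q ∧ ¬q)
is never true.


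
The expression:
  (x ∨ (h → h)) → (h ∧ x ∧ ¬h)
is never true.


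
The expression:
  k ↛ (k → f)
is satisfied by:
  {k: True, f: False}


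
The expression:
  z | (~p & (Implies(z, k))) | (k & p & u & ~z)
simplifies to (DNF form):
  z | ~p | (k & u)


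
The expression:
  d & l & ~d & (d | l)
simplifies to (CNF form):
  False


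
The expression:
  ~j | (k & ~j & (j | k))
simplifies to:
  ~j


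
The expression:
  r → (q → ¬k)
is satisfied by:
  {k: False, q: False, r: False}
  {r: True, k: False, q: False}
  {q: True, k: False, r: False}
  {r: True, q: True, k: False}
  {k: True, r: False, q: False}
  {r: True, k: True, q: False}
  {q: True, k: True, r: False}


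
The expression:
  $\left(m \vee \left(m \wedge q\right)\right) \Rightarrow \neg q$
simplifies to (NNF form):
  $\neg m \vee \neg q$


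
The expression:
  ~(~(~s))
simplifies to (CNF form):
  ~s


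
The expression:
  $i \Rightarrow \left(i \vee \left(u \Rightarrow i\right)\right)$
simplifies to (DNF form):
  $\text{True}$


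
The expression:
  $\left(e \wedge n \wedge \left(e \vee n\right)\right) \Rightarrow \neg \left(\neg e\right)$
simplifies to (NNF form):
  $\text{True}$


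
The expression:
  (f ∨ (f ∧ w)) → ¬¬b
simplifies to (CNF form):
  b ∨ ¬f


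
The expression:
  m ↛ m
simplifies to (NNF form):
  False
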